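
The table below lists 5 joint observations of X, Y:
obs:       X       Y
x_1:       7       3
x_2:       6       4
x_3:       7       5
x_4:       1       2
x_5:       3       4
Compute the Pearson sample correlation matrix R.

Step 1 — column means:
  mean(X) = (7 + 6 + 7 + 1 + 3) / 5 = 24/5 = 4.8
  mean(Y) = (3 + 4 + 5 + 2 + 4) / 5 = 18/5 = 3.6

Step 2 — sample variances and covariances s[i,j] = (1/(n-1)) · Σ_k (x_{k,i} - mean_i) · (x_{k,j} - mean_j), with n-1 = 4:
  s[X,X] = ((2.2)·(2.2) + (1.2)·(1.2) + (2.2)·(2.2) + (-3.8)·(-3.8) + (-1.8)·(-1.8)) / 4 = 28.8/4 = 7.2
  s[X,Y] = ((2.2)·(-0.6) + (1.2)·(0.4) + (2.2)·(1.4) + (-3.8)·(-1.6) + (-1.8)·(0.4)) / 4 = 7.6/4 = 1.9
  s[Y,Y] = ((-0.6)·(-0.6) + (0.4)·(0.4) + (1.4)·(1.4) + (-1.6)·(-1.6) + (0.4)·(0.4)) / 4 = 5.2/4 = 1.3
  Sample standard deviations s_i = √(s[i,i]):
  s(X) = √(7.2) = 2.6833
  s(Y) = √(1.3) = 1.1402

Step 3 — r_{ij} = s_{ij} / (s_i · s_j):
  r[X,X] = 1 (diagonal).
  r[X,Y] = 1.9 / (2.6833 · 1.1402) = 1.9 / 3.0594 = 0.621
  r[Y,Y] = 1 (diagonal).

R is symmetric with unit diagonal. Assembling:

R = [[1, 0.621],
 [0.621, 1]]


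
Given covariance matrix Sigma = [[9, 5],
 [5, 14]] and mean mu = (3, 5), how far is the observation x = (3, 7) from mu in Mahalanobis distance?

Step 1 — centre the observation: (x - mu) = (0, 2).

Step 2 — invert Sigma. det(Sigma) = 9·14 - (5)² = 101.
  Sigma^{-1} = (1/det) · [[d, -b], [-b, a]] = [[0.1386, -0.0495],
 [-0.0495, 0.0891]].

Step 3 — form the quadratic (x - mu)^T · Sigma^{-1} · (x - mu):
  Sigma^{-1} · (x - mu) = (-0.099, 0.1782).
  (x - mu)^T · [Sigma^{-1} · (x - mu)] = (0)·(-0.099) + (2)·(0.1782) = 0.3564.

Step 4 — take square root: d = √(0.3564) ≈ 0.597.

d(x, mu) = √(0.3564) ≈ 0.597


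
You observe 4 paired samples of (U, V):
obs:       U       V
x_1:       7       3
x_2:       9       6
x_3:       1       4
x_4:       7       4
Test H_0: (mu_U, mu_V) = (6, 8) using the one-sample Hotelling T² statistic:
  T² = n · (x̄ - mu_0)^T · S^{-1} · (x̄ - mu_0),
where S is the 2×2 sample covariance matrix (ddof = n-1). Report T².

Step 1 — sample mean vector:
  mean(U) = (7 + 9 + 1 + 7) / 4 = 24/4 = 6
  mean(V) = (3 + 6 + 4 + 4) / 4 = 17/4 = 4.25
  x̄ = (6, 4.25),  deviation x̄ - mu_0 = (6, 4.25) - (6, 8) = (0, -3.75).

Step 2 — sample covariance matrix, S[i,j] = (1/(n-1)) · Σ_k (x_{k,i} - mean_i) · (x_{k,j} - mean_j), divisor n-1 = 3:
  S[U,U] = ((1)·(1) + (3)·(3) + (-5)·(-5) + (1)·(1)) / 3 = 36/3 = 12
  S[U,V] = ((1)·(-1.25) + (3)·(1.75) + (-5)·(-0.25) + (1)·(-0.25)) / 3 = 5/3 = 1.6667
  S[V,V] = ((-1.25)·(-1.25) + (1.75)·(1.75) + (-0.25)·(-0.25) + (-0.25)·(-0.25)) / 3 = 4.75/3 = 1.5833
  S = [[12, 1.6667],
 [1.6667, 1.5833]].

Step 3 — invert S. det(S) = 12·1.5833 - (1.6667)² = 16.2222.
  S^{-1} = (1/det) · [[d, -b], [-b, a]] = [[0.0976, -0.1027],
 [-0.1027, 0.7397]].

Step 4 — quadratic form (x̄ - mu_0)^T · S^{-1} · (x̄ - mu_0):
  S^{-1} · (x̄ - mu_0) = (0.3853, -2.774),
  (x̄ - mu_0)^T · [...] = (0)·(0.3853) + (-3.75)·(-2.774) = 10.4024.

Step 5 — scale by n: T² = 4 · 10.4024 = 41.6096.

T² ≈ 41.6096


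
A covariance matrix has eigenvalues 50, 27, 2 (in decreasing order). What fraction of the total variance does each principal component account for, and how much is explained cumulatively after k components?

Step 1 — total variance = trace(Sigma) = Σ λ_i = 50 + 27 + 2 = 79.

Step 2 — fraction explained by component i = λ_i / Σ λ:
  PC1: 50/79 = 0.6329
  PC2: 27/79 = 0.3418
  PC3: 2/79 = 0.0253

Step 3 — cumulative fraction after k components = (λ_1 + ... + λ_k) / Σ λ:
  k = 1: 50/79 = 0.6329
  k = 2: (50 + 27)/79 = 77/79 = 0.9747
  k = 3: (50 + 27 + 2)/79 = 79/79 = 1

Summary (fraction, with percent):

explained: PC1 0.6329 (63.29%), PC2 0.3418 (34.18%), PC3 0.0253 (2.53%);  cumulative: 0.6329, 0.9747, 1


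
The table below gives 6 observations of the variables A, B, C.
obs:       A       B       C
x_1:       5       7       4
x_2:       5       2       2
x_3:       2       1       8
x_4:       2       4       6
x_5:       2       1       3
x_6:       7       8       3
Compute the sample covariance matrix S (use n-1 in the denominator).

Step 1 — column means:
  mean(A) = (5 + 5 + 2 + 2 + 2 + 7) / 6 = 23/6 = 3.8333
  mean(B) = (7 + 2 + 1 + 4 + 1 + 8) / 6 = 23/6 = 3.8333
  mean(C) = (4 + 2 + 8 + 6 + 3 + 3) / 6 = 26/6 = 4.3333

Step 2 — sample covariance S[i,j] = (1/(n-1)) · Σ_k (x_{k,i} - mean_i) · (x_{k,j} - mean_j), with n-1 = 5.
  S[A,A] = ((1.1667)·(1.1667) + (1.1667)·(1.1667) + (-1.8333)·(-1.8333) + (-1.8333)·(-1.8333) + (-1.8333)·(-1.8333) + (3.1667)·(3.1667)) / 5 = 22.8333/5 = 4.5667
  S[A,B] = ((1.1667)·(3.1667) + (1.1667)·(-1.8333) + (-1.8333)·(-2.8333) + (-1.8333)·(0.1667) + (-1.8333)·(-2.8333) + (3.1667)·(4.1667)) / 5 = 24.8333/5 = 4.9667
  S[A,C] = ((1.1667)·(-0.3333) + (1.1667)·(-2.3333) + (-1.8333)·(3.6667) + (-1.8333)·(1.6667) + (-1.8333)·(-1.3333) + (3.1667)·(-1.3333)) / 5 = -14.6667/5 = -2.9333
  S[B,B] = ((3.1667)·(3.1667) + (-1.8333)·(-1.8333) + (-2.8333)·(-2.8333) + (0.1667)·(0.1667) + (-2.8333)·(-2.8333) + (4.1667)·(4.1667)) / 5 = 46.8333/5 = 9.3667
  S[B,C] = ((3.1667)·(-0.3333) + (-1.8333)·(-2.3333) + (-2.8333)·(3.6667) + (0.1667)·(1.6667) + (-2.8333)·(-1.3333) + (4.1667)·(-1.3333)) / 5 = -8.6667/5 = -1.7333
  S[C,C] = ((-0.3333)·(-0.3333) + (-2.3333)·(-2.3333) + (3.6667)·(3.6667) + (1.6667)·(1.6667) + (-1.3333)·(-1.3333) + (-1.3333)·(-1.3333)) / 5 = 25.3333/5 = 5.0667

S is symmetric (S[j,i] = S[i,j]). Assembling:

S = [[4.5667, 4.9667, -2.9333],
 [4.9667, 9.3667, -1.7333],
 [-2.9333, -1.7333, 5.0667]]


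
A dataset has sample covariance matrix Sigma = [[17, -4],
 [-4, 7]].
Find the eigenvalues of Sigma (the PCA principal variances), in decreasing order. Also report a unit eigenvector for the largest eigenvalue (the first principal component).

Step 1 — characteristic polynomial of 2×2 Sigma:
  det(Sigma - λI) = λ² - trace · λ + det = 0.
  trace = 17 + 7 = 24, det = 17·7 - (-4)² = 103.
Step 2 — discriminant:
  Δ = trace² - 4·det = 576 - 412 = 164.
Step 3 — eigenvalues:
  λ = (trace ± √Δ)/2 = (24 ± 12.8062)/2,
  λ_1 = 18.4031,  λ_2 = 5.5969.

Step 4 — unit eigenvector for λ_1: solve (Sigma - λ_1 I)v = 0. First row:
  (17 - 18.4031)·v_x + (-4)·v_y = 0, i.e. (-1.4031)·v_x + (-4)·v_y = 0,
  so v ∝ (b, λ_1 - a) = (-4, 1.4031); multiply by -1 so the first entry is positive: u = (4, -1.4031).
  ||u|| = √((4)² + (-1.4031)²) = √(17.9688) ≈ 4.239,
  v_1 = u/||u|| ≈ (0.9436, -0.331) (||v_1|| = 1).

λ_1 = 18.4031,  λ_2 = 5.5969;  v_1 ≈ (0.9436, -0.331)


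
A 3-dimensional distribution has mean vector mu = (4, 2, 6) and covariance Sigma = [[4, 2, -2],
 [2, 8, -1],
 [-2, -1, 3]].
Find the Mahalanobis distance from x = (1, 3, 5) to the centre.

Step 1 — centre the observation: (x - mu) = (-3, 1, -1).

Step 2 — invert Sigma (cofactor / det for 3×3, or solve directly):
  Sigma^{-1} = [[0.4107, -0.0714, 0.25],
 [-0.0714, 0.1429, 0],
 [0.25, 0, 0.5]].

Step 3 — form the quadratic (x - mu)^T · Sigma^{-1} · (x - mu):
  Sigma^{-1} · (x - mu) = (-1.5536, 0.3571, -1.25).
  (x - mu)^T · [Sigma^{-1} · (x - mu)] = (-3)·(-1.5536) + (1)·(0.3571) + (-1)·(-1.25) = 6.2679.

Step 4 — take square root: d = √(6.2679) ≈ 2.5036.

d(x, mu) = √(6.2679) ≈ 2.5036


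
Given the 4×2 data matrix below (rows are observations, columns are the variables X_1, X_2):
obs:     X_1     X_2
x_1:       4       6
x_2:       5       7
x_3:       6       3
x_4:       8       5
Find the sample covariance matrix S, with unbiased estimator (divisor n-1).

Step 1 — column means:
  mean(X_1) = (4 + 5 + 6 + 8) / 4 = 23/4 = 5.75
  mean(X_2) = (6 + 7 + 3 + 5) / 4 = 21/4 = 5.25

Step 2 — sample covariance S[i,j] = (1/(n-1)) · Σ_k (x_{k,i} - mean_i) · (x_{k,j} - mean_j), with n-1 = 3.
  S[X_1,X_1] = ((-1.75)·(-1.75) + (-0.75)·(-0.75) + (0.25)·(0.25) + (2.25)·(2.25)) / 3 = 8.75/3 = 2.9167
  S[X_1,X_2] = ((-1.75)·(0.75) + (-0.75)·(1.75) + (0.25)·(-2.25) + (2.25)·(-0.25)) / 3 = -3.75/3 = -1.25
  S[X_2,X_2] = ((0.75)·(0.75) + (1.75)·(1.75) + (-2.25)·(-2.25) + (-0.25)·(-0.25)) / 3 = 8.75/3 = 2.9167

S is symmetric (S[j,i] = S[i,j]). Assembling:

S = [[2.9167, -1.25],
 [-1.25, 2.9167]]


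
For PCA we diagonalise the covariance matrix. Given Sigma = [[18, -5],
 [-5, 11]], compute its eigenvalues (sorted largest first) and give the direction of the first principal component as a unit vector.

Step 1 — characteristic polynomial of 2×2 Sigma:
  det(Sigma - λI) = λ² - trace · λ + det = 0.
  trace = 18 + 11 = 29, det = 18·11 - (-5)² = 173.
Step 2 — discriminant:
  Δ = trace² - 4·det = 841 - 692 = 149.
Step 3 — eigenvalues:
  λ = (trace ± √Δ)/2 = (29 ± 12.2066)/2,
  λ_1 = 20.6033,  λ_2 = 8.3967.

Step 4 — unit eigenvector for λ_1: solve (Sigma - λ_1 I)v = 0. First row:
  (18 - 20.6033)·v_x + (-5)·v_y = 0, i.e. (-2.6033)·v_x + (-5)·v_y = 0,
  so v ∝ (b, λ_1 - a) = (-5, 2.6033); multiply by -1 so the first entry is positive: u = (5, -2.6033).
  ||u|| = √((5)² + (-2.6033)²) = √(31.7771) ≈ 5.6371,
  v_1 = u/||u|| ≈ (0.887, -0.4618) (||v_1|| = 1).

λ_1 = 20.6033,  λ_2 = 8.3967;  v_1 ≈ (0.887, -0.4618)


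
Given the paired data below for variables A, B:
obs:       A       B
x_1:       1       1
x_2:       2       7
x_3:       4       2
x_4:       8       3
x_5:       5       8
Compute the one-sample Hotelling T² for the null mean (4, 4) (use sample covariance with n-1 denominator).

Step 1 — sample mean vector:
  mean(A) = (1 + 2 + 4 + 8 + 5) / 5 = 20/5 = 4
  mean(B) = (1 + 7 + 2 + 3 + 8) / 5 = 21/5 = 4.2
  x̄ = (4, 4.2),  deviation x̄ - mu_0 = (4, 4.2) - (4, 4) = (0, 0.2).

Step 2 — sample covariance matrix, S[i,j] = (1/(n-1)) · Σ_k (x_{k,i} - mean_i) · (x_{k,j} - mean_j), divisor n-1 = 4:
  S[A,A] = ((-3)·(-3) + (-2)·(-2) + (0)·(0) + (4)·(4) + (1)·(1)) / 4 = 30/4 = 7.5
  S[A,B] = ((-3)·(-3.2) + (-2)·(2.8) + (0)·(-2.2) + (4)·(-1.2) + (1)·(3.8)) / 4 = 3/4 = 0.75
  S[B,B] = ((-3.2)·(-3.2) + (2.8)·(2.8) + (-2.2)·(-2.2) + (-1.2)·(-1.2) + (3.8)·(3.8)) / 4 = 38.8/4 = 9.7
  S = [[7.5, 0.75],
 [0.75, 9.7]].

Step 3 — invert S. det(S) = 7.5·9.7 - (0.75)² = 72.1875.
  S^{-1} = (1/det) · [[d, -b], [-b, a]] = [[0.1344, -0.0104],
 [-0.0104, 0.1039]].

Step 4 — quadratic form (x̄ - mu_0)^T · S^{-1} · (x̄ - mu_0):
  S^{-1} · (x̄ - mu_0) = (-0.0021, 0.0208),
  (x̄ - mu_0)^T · [...] = (0)·(-0.0021) + (0.2)·(0.0208) = 0.0042.

Step 5 — scale by n: T² = 5 · 0.0042 = 0.0208.

T² ≈ 0.0208


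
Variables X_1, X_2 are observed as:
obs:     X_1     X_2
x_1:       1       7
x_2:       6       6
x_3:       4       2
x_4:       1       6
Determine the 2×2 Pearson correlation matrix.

Step 1 — column means:
  mean(X_1) = (1 + 6 + 4 + 1) / 4 = 12/4 = 3
  mean(X_2) = (7 + 6 + 2 + 6) / 4 = 21/4 = 5.25

Step 2 — sample variances and covariances s[i,j] = (1/(n-1)) · Σ_k (x_{k,i} - mean_i) · (x_{k,j} - mean_j), with n-1 = 3:
  s[X_1,X_1] = ((-2)·(-2) + (3)·(3) + (1)·(1) + (-2)·(-2)) / 3 = 18/3 = 6
  s[X_1,X_2] = ((-2)·(1.75) + (3)·(0.75) + (1)·(-3.25) + (-2)·(0.75)) / 3 = -6/3 = -2
  s[X_2,X_2] = ((1.75)·(1.75) + (0.75)·(0.75) + (-3.25)·(-3.25) + (0.75)·(0.75)) / 3 = 14.75/3 = 4.9167
  Sample standard deviations s_i = √(s[i,i]):
  s(X_1) = √(6) = 2.4495
  s(X_2) = √(4.9167) = 2.2174

Step 3 — r_{ij} = s_{ij} / (s_i · s_j):
  r[X_1,X_1] = 1 (diagonal).
  r[X_1,X_2] = -2 / (2.4495 · 2.2174) = -2 / 5.4314 = -0.3682
  r[X_2,X_2] = 1 (diagonal).

R is symmetric with unit diagonal. Assembling:

R = [[1, -0.3682],
 [-0.3682, 1]]


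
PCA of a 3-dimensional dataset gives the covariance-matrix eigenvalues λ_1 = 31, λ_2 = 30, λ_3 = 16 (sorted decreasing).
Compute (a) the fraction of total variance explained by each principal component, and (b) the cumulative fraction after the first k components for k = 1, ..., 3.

Step 1 — total variance = trace(Sigma) = Σ λ_i = 31 + 30 + 16 = 77.

Step 2 — fraction explained by component i = λ_i / Σ λ:
  PC1: 31/77 = 0.4026
  PC2: 30/77 = 0.3896
  PC3: 16/77 = 0.2078

Step 3 — cumulative fraction after k components = (λ_1 + ... + λ_k) / Σ λ:
  k = 1: 31/77 = 0.4026
  k = 2: (31 + 30)/77 = 61/77 = 0.7922
  k = 3: (31 + 30 + 16)/77 = 77/77 = 1

Summary (fraction, with percent):

explained: PC1 0.4026 (40.26%), PC2 0.3896 (38.96%), PC3 0.2078 (20.78%);  cumulative: 0.4026, 0.7922, 1


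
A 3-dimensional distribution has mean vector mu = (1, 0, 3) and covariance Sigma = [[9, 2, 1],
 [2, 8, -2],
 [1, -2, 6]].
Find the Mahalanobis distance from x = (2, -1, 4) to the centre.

Step 1 — centre the observation: (x - mu) = (1, -1, 1).

Step 2 — invert Sigma (cofactor / det for 3×3, or solve directly):
  Sigma^{-1} = [[0.1236, -0.0393, -0.0337],
 [-0.0393, 0.1489, 0.0562],
 [-0.0337, 0.0562, 0.191]].

Step 3 — form the quadratic (x - mu)^T · Sigma^{-1} · (x - mu):
  Sigma^{-1} · (x - mu) = (0.1292, -0.132, 0.1011).
  (x - mu)^T · [Sigma^{-1} · (x - mu)] = (1)·(0.1292) + (-1)·(-0.132) + (1)·(0.1011) = 0.3624.

Step 4 — take square root: d = √(0.3624) ≈ 0.602.

d(x, mu) = √(0.3624) ≈ 0.602


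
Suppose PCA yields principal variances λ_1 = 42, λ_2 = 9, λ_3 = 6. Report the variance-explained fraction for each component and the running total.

Step 1 — total variance = trace(Sigma) = Σ λ_i = 42 + 9 + 6 = 57.

Step 2 — fraction explained by component i = λ_i / Σ λ:
  PC1: 42/57 = 0.7368
  PC2: 9/57 = 0.1579
  PC3: 6/57 = 0.1053

Step 3 — cumulative fraction after k components = (λ_1 + ... + λ_k) / Σ λ:
  k = 1: 42/57 = 0.7368
  k = 2: (42 + 9)/57 = 51/57 = 0.8947
  k = 3: (42 + 9 + 6)/57 = 57/57 = 1

Summary (fraction, with percent):

explained: PC1 0.7368 (73.68%), PC2 0.1579 (15.79%), PC3 0.1053 (10.53%);  cumulative: 0.7368, 0.8947, 1


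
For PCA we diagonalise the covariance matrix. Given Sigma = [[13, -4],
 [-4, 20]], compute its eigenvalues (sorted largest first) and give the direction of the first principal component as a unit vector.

Step 1 — characteristic polynomial of 2×2 Sigma:
  det(Sigma - λI) = λ² - trace · λ + det = 0.
  trace = 13 + 20 = 33, det = 13·20 - (-4)² = 244.
Step 2 — discriminant:
  Δ = trace² - 4·det = 1089 - 976 = 113.
Step 3 — eigenvalues:
  λ = (trace ± √Δ)/2 = (33 ± 10.6301)/2,
  λ_1 = 21.8151,  λ_2 = 11.1849.

Step 4 — unit eigenvector for λ_1: solve (Sigma - λ_1 I)v = 0. First row:
  (13 - 21.8151)·v_x + (-4)·v_y = 0, i.e. (-8.8151)·v_x + (-4)·v_y = 0,
  so v ∝ (b, λ_1 - a) = (-4, 8.8151); multiply by -1 so the first entry is positive: u = (4, -8.8151).
  ||u|| = √((4)² + (-8.8151)²) = √(93.7055) ≈ 9.6802,
  v_1 = u/||u|| ≈ (0.4132, -0.9106) (||v_1|| = 1).

λ_1 = 21.8151,  λ_2 = 11.1849;  v_1 ≈ (0.4132, -0.9106)


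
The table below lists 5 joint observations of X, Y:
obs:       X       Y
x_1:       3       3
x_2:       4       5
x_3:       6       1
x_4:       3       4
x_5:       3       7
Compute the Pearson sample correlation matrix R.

Step 1 — column means:
  mean(X) = (3 + 4 + 6 + 3 + 3) / 5 = 19/5 = 3.8
  mean(Y) = (3 + 5 + 1 + 4 + 7) / 5 = 20/5 = 4

Step 2 — sample variances and covariances s[i,j] = (1/(n-1)) · Σ_k (x_{k,i} - mean_i) · (x_{k,j} - mean_j), with n-1 = 4:
  s[X,X] = ((-0.8)·(-0.8) + (0.2)·(0.2) + (2.2)·(2.2) + (-0.8)·(-0.8) + (-0.8)·(-0.8)) / 4 = 6.8/4 = 1.7
  s[X,Y] = ((-0.8)·(-1) + (0.2)·(1) + (2.2)·(-3) + (-0.8)·(0) + (-0.8)·(3)) / 4 = -8/4 = -2
  s[Y,Y] = ((-1)·(-1) + (1)·(1) + (-3)·(-3) + (0)·(0) + (3)·(3)) / 4 = 20/4 = 5
  Sample standard deviations s_i = √(s[i,i]):
  s(X) = √(1.7) = 1.3038
  s(Y) = √(5) = 2.2361

Step 3 — r_{ij} = s_{ij} / (s_i · s_j):
  r[X,X] = 1 (diagonal).
  r[X,Y] = -2 / (1.3038 · 2.2361) = -2 / 2.9155 = -0.686
  r[Y,Y] = 1 (diagonal).

R is symmetric with unit diagonal. Assembling:

R = [[1, -0.686],
 [-0.686, 1]]


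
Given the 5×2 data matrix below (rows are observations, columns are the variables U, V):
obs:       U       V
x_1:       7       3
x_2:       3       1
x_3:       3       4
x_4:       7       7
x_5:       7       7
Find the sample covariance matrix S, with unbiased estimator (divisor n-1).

Step 1 — column means:
  mean(U) = (7 + 3 + 3 + 7 + 7) / 5 = 27/5 = 5.4
  mean(V) = (3 + 1 + 4 + 7 + 7) / 5 = 22/5 = 4.4

Step 2 — sample covariance S[i,j] = (1/(n-1)) · Σ_k (x_{k,i} - mean_i) · (x_{k,j} - mean_j), with n-1 = 4.
  S[U,U] = ((1.6)·(1.6) + (-2.4)·(-2.4) + (-2.4)·(-2.4) + (1.6)·(1.6) + (1.6)·(1.6)) / 4 = 19.2/4 = 4.8
  S[U,V] = ((1.6)·(-1.4) + (-2.4)·(-3.4) + (-2.4)·(-0.4) + (1.6)·(2.6) + (1.6)·(2.6)) / 4 = 15.2/4 = 3.8
  S[V,V] = ((-1.4)·(-1.4) + (-3.4)·(-3.4) + (-0.4)·(-0.4) + (2.6)·(2.6) + (2.6)·(2.6)) / 4 = 27.2/4 = 6.8

S is symmetric (S[j,i] = S[i,j]). Assembling:

S = [[4.8, 3.8],
 [3.8, 6.8]]


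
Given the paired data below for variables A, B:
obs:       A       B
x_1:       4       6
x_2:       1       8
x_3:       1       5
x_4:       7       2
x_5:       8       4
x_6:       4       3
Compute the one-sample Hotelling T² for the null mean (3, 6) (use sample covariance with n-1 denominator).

Step 1 — sample mean vector:
  mean(A) = (4 + 1 + 1 + 7 + 8 + 4) / 6 = 25/6 = 4.1667
  mean(B) = (6 + 8 + 5 + 2 + 4 + 3) / 6 = 28/6 = 4.6667
  x̄ = (4.1667, 4.6667),  deviation x̄ - mu_0 = (4.1667, 4.6667) - (3, 6) = (1.1667, -1.3333).

Step 2 — sample covariance matrix, S[i,j] = (1/(n-1)) · Σ_k (x_{k,i} - mean_i) · (x_{k,j} - mean_j), divisor n-1 = 5:
  S[A,A] = ((-0.1667)·(-0.1667) + (-3.1667)·(-3.1667) + (-3.1667)·(-3.1667) + (2.8333)·(2.8333) + (3.8333)·(3.8333) + (-0.1667)·(-0.1667)) / 5 = 42.8333/5 = 8.5667
  S[A,B] = ((-0.1667)·(1.3333) + (-3.1667)·(3.3333) + (-3.1667)·(0.3333) + (2.8333)·(-2.6667) + (3.8333)·(-0.6667) + (-0.1667)·(-1.6667)) / 5 = -21.6667/5 = -4.3333
  S[B,B] = ((1.3333)·(1.3333) + (3.3333)·(3.3333) + (0.3333)·(0.3333) + (-2.6667)·(-2.6667) + (-0.6667)·(-0.6667) + (-1.6667)·(-1.6667)) / 5 = 23.3333/5 = 4.6667
  S = [[8.5667, -4.3333],
 [-4.3333, 4.6667]].

Step 3 — invert S. det(S) = 8.5667·4.6667 - (-4.3333)² = 21.2.
  S^{-1} = (1/det) · [[d, -b], [-b, a]] = [[0.2201, 0.2044],
 [0.2044, 0.4041]].

Step 4 — quadratic form (x̄ - mu_0)^T · S^{-1} · (x̄ - mu_0):
  S^{-1} · (x̄ - mu_0) = (-0.0157, -0.3003),
  (x̄ - mu_0)^T · [...] = (1.1667)·(-0.0157) + (-1.3333)·(-0.3003) = 0.3821.

Step 5 — scale by n: T² = 6 · 0.3821 = 2.2925.

T² ≈ 2.2925


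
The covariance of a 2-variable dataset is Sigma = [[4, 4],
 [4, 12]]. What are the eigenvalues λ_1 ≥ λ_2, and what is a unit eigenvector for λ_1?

Step 1 — characteristic polynomial of 2×2 Sigma:
  det(Sigma - λI) = λ² - trace · λ + det = 0.
  trace = 4 + 12 = 16, det = 4·12 - (4)² = 32.
Step 2 — discriminant:
  Δ = trace² - 4·det = 256 - 128 = 128.
Step 3 — eigenvalues:
  λ = (trace ± √Δ)/2 = (16 ± 11.3137)/2,
  λ_1 = 13.6569,  λ_2 = 2.3431.

Step 4 — unit eigenvector for λ_1: solve (Sigma - λ_1 I)v = 0. First row:
  (4 - 13.6569)·v_x + (4)·v_y = 0, i.e. (-9.6569)·v_x + (4)·v_y = 0,
  so v ∝ (b, λ_1 - a) = (4, 9.6569) = u.
  ||u|| = √((4)² + (9.6569)²) = √(109.2548) ≈ 10.4525,
  v_1 = u/||u|| ≈ (0.3827, 0.9239) (||v_1|| = 1).

λ_1 = 13.6569,  λ_2 = 2.3431;  v_1 ≈ (0.3827, 0.9239)


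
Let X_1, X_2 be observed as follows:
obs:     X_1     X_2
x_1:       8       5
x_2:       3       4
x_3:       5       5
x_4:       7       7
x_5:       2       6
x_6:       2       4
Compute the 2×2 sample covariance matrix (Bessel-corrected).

Step 1 — column means:
  mean(X_1) = (8 + 3 + 5 + 7 + 2 + 2) / 6 = 27/6 = 4.5
  mean(X_2) = (5 + 4 + 5 + 7 + 6 + 4) / 6 = 31/6 = 5.1667

Step 2 — sample covariance S[i,j] = (1/(n-1)) · Σ_k (x_{k,i} - mean_i) · (x_{k,j} - mean_j), with n-1 = 5.
  S[X_1,X_1] = ((3.5)·(3.5) + (-1.5)·(-1.5) + (0.5)·(0.5) + (2.5)·(2.5) + (-2.5)·(-2.5) + (-2.5)·(-2.5)) / 5 = 33.5/5 = 6.7
  S[X_1,X_2] = ((3.5)·(-0.1667) + (-1.5)·(-1.1667) + (0.5)·(-0.1667) + (2.5)·(1.8333) + (-2.5)·(0.8333) + (-2.5)·(-1.1667)) / 5 = 6.5/5 = 1.3
  S[X_2,X_2] = ((-0.1667)·(-0.1667) + (-1.1667)·(-1.1667) + (-0.1667)·(-0.1667) + (1.8333)·(1.8333) + (0.8333)·(0.8333) + (-1.1667)·(-1.1667)) / 5 = 6.8333/5 = 1.3667

S is symmetric (S[j,i] = S[i,j]). Assembling:

S = [[6.7, 1.3],
 [1.3, 1.3667]]


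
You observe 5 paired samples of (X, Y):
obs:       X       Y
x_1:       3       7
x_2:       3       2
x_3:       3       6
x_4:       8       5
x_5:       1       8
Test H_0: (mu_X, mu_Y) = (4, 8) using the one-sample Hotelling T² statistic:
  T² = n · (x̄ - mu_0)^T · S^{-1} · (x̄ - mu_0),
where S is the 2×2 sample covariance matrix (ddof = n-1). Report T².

Step 1 — sample mean vector:
  mean(X) = (3 + 3 + 3 + 8 + 1) / 5 = 18/5 = 3.6
  mean(Y) = (7 + 2 + 6 + 5 + 8) / 5 = 28/5 = 5.6
  x̄ = (3.6, 5.6),  deviation x̄ - mu_0 = (3.6, 5.6) - (4, 8) = (-0.4, -2.4).

Step 2 — sample covariance matrix, S[i,j] = (1/(n-1)) · Σ_k (x_{k,i} - mean_i) · (x_{k,j} - mean_j), divisor n-1 = 4:
  S[X,X] = ((-0.6)·(-0.6) + (-0.6)·(-0.6) + (-0.6)·(-0.6) + (4.4)·(4.4) + (-2.6)·(-2.6)) / 4 = 27.2/4 = 6.8
  S[X,Y] = ((-0.6)·(1.4) + (-0.6)·(-3.6) + (-0.6)·(0.4) + (4.4)·(-0.6) + (-2.6)·(2.4)) / 4 = -7.8/4 = -1.95
  S[Y,Y] = ((1.4)·(1.4) + (-3.6)·(-3.6) + (0.4)·(0.4) + (-0.6)·(-0.6) + (2.4)·(2.4)) / 4 = 21.2/4 = 5.3
  S = [[6.8, -1.95],
 [-1.95, 5.3]].

Step 3 — invert S. det(S) = 6.8·5.3 - (-1.95)² = 32.2375.
  S^{-1} = (1/det) · [[d, -b], [-b, a]] = [[0.1644, 0.0605],
 [0.0605, 0.2109]].

Step 4 — quadratic form (x̄ - mu_0)^T · S^{-1} · (x̄ - mu_0):
  S^{-1} · (x̄ - mu_0) = (-0.2109, -0.5304),
  (x̄ - mu_0)^T · [...] = (-0.4)·(-0.2109) + (-2.4)·(-0.5304) = 1.3574.

Step 5 — scale by n: T² = 5 · 1.3574 = 6.7871.

T² ≈ 6.7871


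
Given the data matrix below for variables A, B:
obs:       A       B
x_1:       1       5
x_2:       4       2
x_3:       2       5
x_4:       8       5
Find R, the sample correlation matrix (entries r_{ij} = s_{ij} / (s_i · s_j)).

Step 1 — column means:
  mean(A) = (1 + 4 + 2 + 8) / 4 = 15/4 = 3.75
  mean(B) = (5 + 2 + 5 + 5) / 4 = 17/4 = 4.25

Step 2 — sample variances and covariances s[i,j] = (1/(n-1)) · Σ_k (x_{k,i} - mean_i) · (x_{k,j} - mean_j), with n-1 = 3:
  s[A,A] = ((-2.75)·(-2.75) + (0.25)·(0.25) + (-1.75)·(-1.75) + (4.25)·(4.25)) / 3 = 28.75/3 = 9.5833
  s[A,B] = ((-2.75)·(0.75) + (0.25)·(-2.25) + (-1.75)·(0.75) + (4.25)·(0.75)) / 3 = -0.75/3 = -0.25
  s[B,B] = ((0.75)·(0.75) + (-2.25)·(-2.25) + (0.75)·(0.75) + (0.75)·(0.75)) / 3 = 6.75/3 = 2.25
  Sample standard deviations s_i = √(s[i,i]):
  s(A) = √(9.5833) = 3.0957
  s(B) = √(2.25) = 1.5

Step 3 — r_{ij} = s_{ij} / (s_i · s_j):
  r[A,A] = 1 (diagonal).
  r[A,B] = -0.25 / (3.0957 · 1.5) = -0.25 / 4.6435 = -0.0538
  r[B,B] = 1 (diagonal).

R is symmetric with unit diagonal. Assembling:

R = [[1, -0.0538],
 [-0.0538, 1]]


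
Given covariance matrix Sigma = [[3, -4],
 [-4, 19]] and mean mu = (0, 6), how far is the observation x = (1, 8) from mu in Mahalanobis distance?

Step 1 — centre the observation: (x - mu) = (1, 2).

Step 2 — invert Sigma. det(Sigma) = 3·19 - (-4)² = 41.
  Sigma^{-1} = (1/det) · [[d, -b], [-b, a]] = [[0.4634, 0.0976],
 [0.0976, 0.0732]].

Step 3 — form the quadratic (x - mu)^T · Sigma^{-1} · (x - mu):
  Sigma^{-1} · (x - mu) = (0.6585, 0.2439).
  (x - mu)^T · [Sigma^{-1} · (x - mu)] = (1)·(0.6585) + (2)·(0.2439) = 1.1463.

Step 4 — take square root: d = √(1.1463) ≈ 1.0707.

d(x, mu) = √(1.1463) ≈ 1.0707


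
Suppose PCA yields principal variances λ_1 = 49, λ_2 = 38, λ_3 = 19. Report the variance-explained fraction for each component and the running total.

Step 1 — total variance = trace(Sigma) = Σ λ_i = 49 + 38 + 19 = 106.

Step 2 — fraction explained by component i = λ_i / Σ λ:
  PC1: 49/106 = 0.4623
  PC2: 38/106 = 0.3585
  PC3: 19/106 = 0.1792

Step 3 — cumulative fraction after k components = (λ_1 + ... + λ_k) / Σ λ:
  k = 1: 49/106 = 0.4623
  k = 2: (49 + 38)/106 = 87/106 = 0.8208
  k = 3: (49 + 38 + 19)/106 = 106/106 = 1

Summary (fraction, with percent):

explained: PC1 0.4623 (46.23%), PC2 0.3585 (35.85%), PC3 0.1792 (17.92%);  cumulative: 0.4623, 0.8208, 1


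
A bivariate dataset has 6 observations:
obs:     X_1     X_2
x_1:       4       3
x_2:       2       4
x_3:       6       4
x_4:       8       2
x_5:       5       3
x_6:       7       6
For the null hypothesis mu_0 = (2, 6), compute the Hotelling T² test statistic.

Step 1 — sample mean vector:
  mean(X_1) = (4 + 2 + 6 + 8 + 5 + 7) / 6 = 32/6 = 5.3333
  mean(X_2) = (3 + 4 + 4 + 2 + 3 + 6) / 6 = 22/6 = 3.6667
  x̄ = (5.3333, 3.6667),  deviation x̄ - mu_0 = (5.3333, 3.6667) - (2, 6) = (3.3333, -2.3333).

Step 2 — sample covariance matrix, S[i,j] = (1/(n-1)) · Σ_k (x_{k,i} - mean_i) · (x_{k,j} - mean_j), divisor n-1 = 5:
  S[X_1,X_1] = ((-1.3333)·(-1.3333) + (-3.3333)·(-3.3333) + (0.6667)·(0.6667) + (2.6667)·(2.6667) + (-0.3333)·(-0.3333) + (1.6667)·(1.6667)) / 5 = 23.3333/5 = 4.6667
  S[X_1,X_2] = ((-1.3333)·(-0.6667) + (-3.3333)·(0.3333) + (0.6667)·(0.3333) + (2.6667)·(-1.6667) + (-0.3333)·(-0.6667) + (1.6667)·(2.3333)) / 5 = -0.3333/5 = -0.0667
  S[X_2,X_2] = ((-0.6667)·(-0.6667) + (0.3333)·(0.3333) + (0.3333)·(0.3333) + (-1.6667)·(-1.6667) + (-0.6667)·(-0.6667) + (2.3333)·(2.3333)) / 5 = 9.3333/5 = 1.8667
  S = [[4.6667, -0.0667],
 [-0.0667, 1.8667]].

Step 3 — invert S. det(S) = 4.6667·1.8667 - (-0.0667)² = 8.7067.
  S^{-1} = (1/det) · [[d, -b], [-b, a]] = [[0.2144, 0.0077],
 [0.0077, 0.536]].

Step 4 — quadratic form (x̄ - mu_0)^T · S^{-1} · (x̄ - mu_0):
  S^{-1} · (x̄ - mu_0) = (0.6968, -1.2251),
  (x̄ - mu_0)^T · [...] = (3.3333)·(0.6968) + (-2.3333)·(-1.2251) = 5.1812.

Step 5 — scale by n: T² = 6 · 5.1812 = 31.0873.

T² ≈ 31.0873


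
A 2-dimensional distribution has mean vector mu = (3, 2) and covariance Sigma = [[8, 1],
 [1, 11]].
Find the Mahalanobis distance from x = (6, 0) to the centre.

Step 1 — centre the observation: (x - mu) = (3, -2).

Step 2 — invert Sigma. det(Sigma) = 8·11 - (1)² = 87.
  Sigma^{-1} = (1/det) · [[d, -b], [-b, a]] = [[0.1264, -0.0115],
 [-0.0115, 0.092]].

Step 3 — form the quadratic (x - mu)^T · Sigma^{-1} · (x - mu):
  Sigma^{-1} · (x - mu) = (0.4023, -0.2184).
  (x - mu)^T · [Sigma^{-1} · (x - mu)] = (3)·(0.4023) + (-2)·(-0.2184) = 1.6437.

Step 4 — take square root: d = √(1.6437) ≈ 1.2821.

d(x, mu) = √(1.6437) ≈ 1.2821


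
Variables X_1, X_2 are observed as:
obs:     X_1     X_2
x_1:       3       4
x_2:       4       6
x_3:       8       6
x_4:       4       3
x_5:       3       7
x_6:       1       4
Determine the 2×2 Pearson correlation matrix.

Step 1 — column means:
  mean(X_1) = (3 + 4 + 8 + 4 + 3 + 1) / 6 = 23/6 = 3.8333
  mean(X_2) = (4 + 6 + 6 + 3 + 7 + 4) / 6 = 30/6 = 5

Step 2 — sample variances and covariances s[i,j] = (1/(n-1)) · Σ_k (x_{k,i} - mean_i) · (x_{k,j} - mean_j), with n-1 = 5:
  s[X_1,X_1] = ((-0.8333)·(-0.8333) + (0.1667)·(0.1667) + (4.1667)·(4.1667) + (0.1667)·(0.1667) + (-0.8333)·(-0.8333) + (-2.8333)·(-2.8333)) / 5 = 26.8333/5 = 5.3667
  s[X_1,X_2] = ((-0.8333)·(-1) + (0.1667)·(1) + (4.1667)·(1) + (0.1667)·(-2) + (-0.8333)·(2) + (-2.8333)·(-1)) / 5 = 6/5 = 1.2
  s[X_2,X_2] = ((-1)·(-1) + (1)·(1) + (1)·(1) + (-2)·(-2) + (2)·(2) + (-1)·(-1)) / 5 = 12/5 = 2.4
  Sample standard deviations s_i = √(s[i,i]):
  s(X_1) = √(5.3667) = 2.3166
  s(X_2) = √(2.4) = 1.5492

Step 3 — r_{ij} = s_{ij} / (s_i · s_j):
  r[X_1,X_1] = 1 (diagonal).
  r[X_1,X_2] = 1.2 / (2.3166 · 1.5492) = 1.2 / 3.5889 = 0.3344
  r[X_2,X_2] = 1 (diagonal).

R is symmetric with unit diagonal. Assembling:

R = [[1, 0.3344],
 [0.3344, 1]]


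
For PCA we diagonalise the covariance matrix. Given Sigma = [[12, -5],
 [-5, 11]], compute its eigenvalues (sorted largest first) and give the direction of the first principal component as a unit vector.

Step 1 — characteristic polynomial of 2×2 Sigma:
  det(Sigma - λI) = λ² - trace · λ + det = 0.
  trace = 12 + 11 = 23, det = 12·11 - (-5)² = 107.
Step 2 — discriminant:
  Δ = trace² - 4·det = 529 - 428 = 101.
Step 3 — eigenvalues:
  λ = (trace ± √Δ)/2 = (23 ± 10.0499)/2,
  λ_1 = 16.5249,  λ_2 = 6.4751.

Step 4 — unit eigenvector for λ_1: solve (Sigma - λ_1 I)v = 0. First row:
  (12 - 16.5249)·v_x + (-5)·v_y = 0, i.e. (-4.5249)·v_x + (-5)·v_y = 0,
  so v ∝ (b, λ_1 - a) = (-5, 4.5249); multiply by -1 so the first entry is positive: u = (5, -4.5249).
  ||u|| = √((5)² + (-4.5249)²) = √(45.4751) ≈ 6.7435,
  v_1 = u/||u|| ≈ (0.7415, -0.671) (||v_1|| = 1).

λ_1 = 16.5249,  λ_2 = 6.4751;  v_1 ≈ (0.7415, -0.671)


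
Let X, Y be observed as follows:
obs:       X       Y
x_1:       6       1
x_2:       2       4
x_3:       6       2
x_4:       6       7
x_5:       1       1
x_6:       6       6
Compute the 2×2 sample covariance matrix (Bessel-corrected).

Step 1 — column means:
  mean(X) = (6 + 2 + 6 + 6 + 1 + 6) / 6 = 27/6 = 4.5
  mean(Y) = (1 + 4 + 2 + 7 + 1 + 6) / 6 = 21/6 = 3.5

Step 2 — sample covariance S[i,j] = (1/(n-1)) · Σ_k (x_{k,i} - mean_i) · (x_{k,j} - mean_j), with n-1 = 5.
  S[X,X] = ((1.5)·(1.5) + (-2.5)·(-2.5) + (1.5)·(1.5) + (1.5)·(1.5) + (-3.5)·(-3.5) + (1.5)·(1.5)) / 5 = 27.5/5 = 5.5
  S[X,Y] = ((1.5)·(-2.5) + (-2.5)·(0.5) + (1.5)·(-1.5) + (1.5)·(3.5) + (-3.5)·(-2.5) + (1.5)·(2.5)) / 5 = 10.5/5 = 2.1
  S[Y,Y] = ((-2.5)·(-2.5) + (0.5)·(0.5) + (-1.5)·(-1.5) + (3.5)·(3.5) + (-2.5)·(-2.5) + (2.5)·(2.5)) / 5 = 33.5/5 = 6.7

S is symmetric (S[j,i] = S[i,j]). Assembling:

S = [[5.5, 2.1],
 [2.1, 6.7]]


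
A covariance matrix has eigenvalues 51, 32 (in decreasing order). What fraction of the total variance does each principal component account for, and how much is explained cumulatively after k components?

Step 1 — total variance = trace(Sigma) = Σ λ_i = 51 + 32 = 83.

Step 2 — fraction explained by component i = λ_i / Σ λ:
  PC1: 51/83 = 0.6145
  PC2: 32/83 = 0.3855

Step 3 — cumulative fraction after k components = (λ_1 + ... + λ_k) / Σ λ:
  k = 1: 51/83 = 0.6145
  k = 2: (51 + 32)/83 = 83/83 = 1

Summary (fraction, with percent):

explained: PC1 0.6145 (61.45%), PC2 0.3855 (38.55%);  cumulative: 0.6145, 1


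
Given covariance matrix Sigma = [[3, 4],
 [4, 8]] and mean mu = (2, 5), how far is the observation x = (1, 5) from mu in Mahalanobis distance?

Step 1 — centre the observation: (x - mu) = (-1, 0).

Step 2 — invert Sigma. det(Sigma) = 3·8 - (4)² = 8.
  Sigma^{-1} = (1/det) · [[d, -b], [-b, a]] = [[1, -0.5],
 [-0.5, 0.375]].

Step 3 — form the quadratic (x - mu)^T · Sigma^{-1} · (x - mu):
  Sigma^{-1} · (x - mu) = (-1, 0.5).
  (x - mu)^T · [Sigma^{-1} · (x - mu)] = (-1)·(-1) + (0)·(0.5) = 1.

Step 4 — take square root: d = √(1) ≈ 1.

d(x, mu) = √(1) ≈ 1


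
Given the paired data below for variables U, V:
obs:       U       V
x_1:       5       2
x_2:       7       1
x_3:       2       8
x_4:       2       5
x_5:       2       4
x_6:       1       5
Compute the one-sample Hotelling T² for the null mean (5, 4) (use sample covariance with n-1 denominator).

Step 1 — sample mean vector:
  mean(U) = (5 + 7 + 2 + 2 + 2 + 1) / 6 = 19/6 = 3.1667
  mean(V) = (2 + 1 + 8 + 5 + 4 + 5) / 6 = 25/6 = 4.1667
  x̄ = (3.1667, 4.1667),  deviation x̄ - mu_0 = (3.1667, 4.1667) - (5, 4) = (-1.8333, 0.1667).

Step 2 — sample covariance matrix, S[i,j] = (1/(n-1)) · Σ_k (x_{k,i} - mean_i) · (x_{k,j} - mean_j), divisor n-1 = 5:
  S[U,U] = ((1.8333)·(1.8333) + (3.8333)·(3.8333) + (-1.1667)·(-1.1667) + (-1.1667)·(-1.1667) + (-1.1667)·(-1.1667) + (-2.1667)·(-2.1667)) / 5 = 26.8333/5 = 5.3667
  S[U,V] = ((1.8333)·(-2.1667) + (3.8333)·(-3.1667) + (-1.1667)·(3.8333) + (-1.1667)·(0.8333) + (-1.1667)·(-0.1667) + (-2.1667)·(0.8333)) / 5 = -23.1667/5 = -4.6333
  S[V,V] = ((-2.1667)·(-2.1667) + (-3.1667)·(-3.1667) + (3.8333)·(3.8333) + (0.8333)·(0.8333) + (-0.1667)·(-0.1667) + (0.8333)·(0.8333)) / 5 = 30.8333/5 = 6.1667
  S = [[5.3667, -4.6333],
 [-4.6333, 6.1667]].

Step 3 — invert S. det(S) = 5.3667·6.1667 - (-4.6333)² = 11.6267.
  S^{-1} = (1/det) · [[d, -b], [-b, a]] = [[0.5304, 0.3985],
 [0.3985, 0.4616]].

Step 4 — quadratic form (x̄ - mu_0)^T · S^{-1} · (x̄ - mu_0):
  S^{-1} · (x̄ - mu_0) = (-0.906, -0.6537),
  (x̄ - mu_0)^T · [...] = (-1.8333)·(-0.906) + (0.1667)·(-0.6537) = 1.552.

Step 5 — scale by n: T² = 6 · 1.552 = 9.3119.

T² ≈ 9.3119


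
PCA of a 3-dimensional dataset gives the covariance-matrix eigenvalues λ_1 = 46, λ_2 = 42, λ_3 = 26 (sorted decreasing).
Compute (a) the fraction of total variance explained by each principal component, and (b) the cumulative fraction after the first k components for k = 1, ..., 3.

Step 1 — total variance = trace(Sigma) = Σ λ_i = 46 + 42 + 26 = 114.

Step 2 — fraction explained by component i = λ_i / Σ λ:
  PC1: 46/114 = 0.4035
  PC2: 42/114 = 0.3684
  PC3: 26/114 = 0.2281

Step 3 — cumulative fraction after k components = (λ_1 + ... + λ_k) / Σ λ:
  k = 1: 46/114 = 0.4035
  k = 2: (46 + 42)/114 = 88/114 = 0.7719
  k = 3: (46 + 42 + 26)/114 = 114/114 = 1

Summary (fraction, with percent):

explained: PC1 0.4035 (40.35%), PC2 0.3684 (36.84%), PC3 0.2281 (22.81%);  cumulative: 0.4035, 0.7719, 1


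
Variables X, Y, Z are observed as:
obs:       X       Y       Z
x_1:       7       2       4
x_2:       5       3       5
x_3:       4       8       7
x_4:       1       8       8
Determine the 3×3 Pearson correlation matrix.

Step 1 — column means:
  mean(X) = (7 + 5 + 4 + 1) / 4 = 17/4 = 4.25
  mean(Y) = (2 + 3 + 8 + 8) / 4 = 21/4 = 5.25
  mean(Z) = (4 + 5 + 7 + 8) / 4 = 24/4 = 6

Step 2 — sample variances and covariances s[i,j] = (1/(n-1)) · Σ_k (x_{k,i} - mean_i) · (x_{k,j} - mean_j), with n-1 = 3:
  s[X,X] = ((2.75)·(2.75) + (0.75)·(0.75) + (-0.25)·(-0.25) + (-3.25)·(-3.25)) / 3 = 18.75/3 = 6.25
  s[X,Y] = ((2.75)·(-3.25) + (0.75)·(-2.25) + (-0.25)·(2.75) + (-3.25)·(2.75)) / 3 = -20.25/3 = -6.75
  s[X,Z] = ((2.75)·(-2) + (0.75)·(-1) + (-0.25)·(1) + (-3.25)·(2)) / 3 = -13/3 = -4.3333
  s[Y,Y] = ((-3.25)·(-3.25) + (-2.25)·(-2.25) + (2.75)·(2.75) + (2.75)·(2.75)) / 3 = 30.75/3 = 10.25
  s[Y,Z] = ((-3.25)·(-2) + (-2.25)·(-1) + (2.75)·(1) + (2.75)·(2)) / 3 = 17/3 = 5.6667
  s[Z,Z] = ((-2)·(-2) + (-1)·(-1) + (1)·(1) + (2)·(2)) / 3 = 10/3 = 3.3333
  Sample standard deviations s_i = √(s[i,i]):
  s(X) = √(6.25) = 2.5
  s(Y) = √(10.25) = 3.2016
  s(Z) = √(3.3333) = 1.8257

Step 3 — r_{ij} = s_{ij} / (s_i · s_j):
  r[X,X] = 1 (diagonal).
  r[X,Y] = -6.75 / (2.5 · 3.2016) = -6.75 / 8.0039 = -0.8433
  r[X,Z] = -4.3333 / (2.5 · 1.8257) = -4.3333 / 4.5644 = -0.9494
  r[Y,Y] = 1 (diagonal).
  r[Y,Z] = 5.6667 / (3.2016 · 1.8257) = 5.6667 / 5.8452 = 0.9695
  r[Z,Z] = 1 (diagonal).

R is symmetric with unit diagonal. Assembling:

R = [[1, -0.8433, -0.9494],
 [-0.8433, 1, 0.9695],
 [-0.9494, 0.9695, 1]]


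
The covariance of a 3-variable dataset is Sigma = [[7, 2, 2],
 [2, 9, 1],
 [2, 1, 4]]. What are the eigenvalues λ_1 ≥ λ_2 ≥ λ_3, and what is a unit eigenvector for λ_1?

Step 1 — characteristic polynomial p(λ) = det(λI - Sigma) = λ³ - tr·λ² + c_1·λ - det, where tr = trace, c_1 = sum of the principal 2×2 minors, det = det(Sigma):
  tr = 7 + 9 + 4 = 20,
  c_1 = (7·9 - (2)²) + (7·4 - (2)²) + (9·4 - (1)²) = 59 + 24 + 35 = 118,
  det = 7·(9·4 - (1)²) - (2)·((2)·4 - (1)·(2)) + (2)·((2)·(1) - 9·(2)) = 7·(35) - (2)·(6) + (2)·(-16) = 201.
  So p(λ) = λ³ - 20λ² + 118λ - 201.
Step 2 — look for an integer root (rational root theorem: any rational root is an integer divisor of 201). Testing λ = 3:
  p(3) = 27 - 180 + 354 - 201 = 0  ✓
  Dividing out (λ - 3): p(λ) = (λ - 3)(λ² - 17λ + 67).
Step 3 — remaining eigenvalues from the quadratic λ² - 17λ + 67 = 0:
  Δ = 17² - 4·67 = 289 - 268 = 21,  λ = (17 ± √21)/2 = (17 ± 4.5826)/2 ≈ 10.7913 or 6.2087.
  Sorted: λ_1 = 10.7913,  λ_2 = 6.2087,  λ_3 = 3  (check: sum = 20 = tr ✓).

Step 4 — unit eigenvector for λ_1 ≈ 10.7913: v spans the null space of (Sigma - λ_1 I), whose rows are
  r_1 = (-3.7913, 2, 2),  r_2 = (2, -1.7913, 1),  r_3 = (2, 1, -6.7913).
  v is orthogonal to every row, so take v ∝ r_1 × r_2 = ((2)·(1) - (2)·(-1.7913), (2)·(2) - (-3.7913)·(1), (-3.7913)·(-1.7913) - (2)·(2)) ≈ (5.5826, 7.7913, 2.7913).
  Let u = (5.5826, 7.7913, 2.7913).
  ||u|| = √((5.5826)² + (7.7913)² + (2.7913)²) = √(99.6606) ≈ 9.983,  v_1 = u/||u|| ≈ (0.5592, 0.7805, 0.2796) (||v_1|| = 1).

λ_1 = 10.7913,  λ_2 = 6.2087,  λ_3 = 3;  v_1 ≈ (0.5592, 0.7805, 0.2796)


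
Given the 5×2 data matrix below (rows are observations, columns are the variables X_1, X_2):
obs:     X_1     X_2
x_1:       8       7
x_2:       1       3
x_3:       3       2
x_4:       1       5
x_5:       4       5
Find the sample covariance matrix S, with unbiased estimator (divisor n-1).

Step 1 — column means:
  mean(X_1) = (8 + 1 + 3 + 1 + 4) / 5 = 17/5 = 3.4
  mean(X_2) = (7 + 3 + 2 + 5 + 5) / 5 = 22/5 = 4.4

Step 2 — sample covariance S[i,j] = (1/(n-1)) · Σ_k (x_{k,i} - mean_i) · (x_{k,j} - mean_j), with n-1 = 4.
  S[X_1,X_1] = ((4.6)·(4.6) + (-2.4)·(-2.4) + (-0.4)·(-0.4) + (-2.4)·(-2.4) + (0.6)·(0.6)) / 4 = 33.2/4 = 8.3
  S[X_1,X_2] = ((4.6)·(2.6) + (-2.4)·(-1.4) + (-0.4)·(-2.4) + (-2.4)·(0.6) + (0.6)·(0.6)) / 4 = 15.2/4 = 3.8
  S[X_2,X_2] = ((2.6)·(2.6) + (-1.4)·(-1.4) + (-2.4)·(-2.4) + (0.6)·(0.6) + (0.6)·(0.6)) / 4 = 15.2/4 = 3.8

S is symmetric (S[j,i] = S[i,j]). Assembling:

S = [[8.3, 3.8],
 [3.8, 3.8]]


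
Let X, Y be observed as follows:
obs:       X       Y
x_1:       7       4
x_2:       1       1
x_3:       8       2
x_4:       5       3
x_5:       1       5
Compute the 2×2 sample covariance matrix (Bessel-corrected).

Step 1 — column means:
  mean(X) = (7 + 1 + 8 + 5 + 1) / 5 = 22/5 = 4.4
  mean(Y) = (4 + 1 + 2 + 3 + 5) / 5 = 15/5 = 3

Step 2 — sample covariance S[i,j] = (1/(n-1)) · Σ_k (x_{k,i} - mean_i) · (x_{k,j} - mean_j), with n-1 = 4.
  S[X,X] = ((2.6)·(2.6) + (-3.4)·(-3.4) + (3.6)·(3.6) + (0.6)·(0.6) + (-3.4)·(-3.4)) / 4 = 43.2/4 = 10.8
  S[X,Y] = ((2.6)·(1) + (-3.4)·(-2) + (3.6)·(-1) + (0.6)·(0) + (-3.4)·(2)) / 4 = -1/4 = -0.25
  S[Y,Y] = ((1)·(1) + (-2)·(-2) + (-1)·(-1) + (0)·(0) + (2)·(2)) / 4 = 10/4 = 2.5

S is symmetric (S[j,i] = S[i,j]). Assembling:

S = [[10.8, -0.25],
 [-0.25, 2.5]]


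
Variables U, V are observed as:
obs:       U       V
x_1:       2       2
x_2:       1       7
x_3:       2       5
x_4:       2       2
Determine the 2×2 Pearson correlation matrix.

Step 1 — column means:
  mean(U) = (2 + 1 + 2 + 2) / 4 = 7/4 = 1.75
  mean(V) = (2 + 7 + 5 + 2) / 4 = 16/4 = 4

Step 2 — sample variances and covariances s[i,j] = (1/(n-1)) · Σ_k (x_{k,i} - mean_i) · (x_{k,j} - mean_j), with n-1 = 3:
  s[U,U] = ((0.25)·(0.25) + (-0.75)·(-0.75) + (0.25)·(0.25) + (0.25)·(0.25)) / 3 = 0.75/3 = 0.25
  s[U,V] = ((0.25)·(-2) + (-0.75)·(3) + (0.25)·(1) + (0.25)·(-2)) / 3 = -3/3 = -1
  s[V,V] = ((-2)·(-2) + (3)·(3) + (1)·(1) + (-2)·(-2)) / 3 = 18/3 = 6
  Sample standard deviations s_i = √(s[i,i]):
  s(U) = √(0.25) = 0.5
  s(V) = √(6) = 2.4495

Step 3 — r_{ij} = s_{ij} / (s_i · s_j):
  r[U,U] = 1 (diagonal).
  r[U,V] = -1 / (0.5 · 2.4495) = -1 / 1.2247 = -0.8165
  r[V,V] = 1 (diagonal).

R is symmetric with unit diagonal. Assembling:

R = [[1, -0.8165],
 [-0.8165, 1]]


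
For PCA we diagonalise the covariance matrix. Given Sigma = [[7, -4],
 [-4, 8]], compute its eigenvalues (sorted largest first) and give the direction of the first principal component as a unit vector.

Step 1 — characteristic polynomial of 2×2 Sigma:
  det(Sigma - λI) = λ² - trace · λ + det = 0.
  trace = 7 + 8 = 15, det = 7·8 - (-4)² = 40.
Step 2 — discriminant:
  Δ = trace² - 4·det = 225 - 160 = 65.
Step 3 — eigenvalues:
  λ = (trace ± √Δ)/2 = (15 ± 8.0623)/2,
  λ_1 = 11.5311,  λ_2 = 3.4689.

Step 4 — unit eigenvector for λ_1: solve (Sigma - λ_1 I)v = 0. First row:
  (7 - 11.5311)·v_x + (-4)·v_y = 0, i.e. (-4.5311)·v_x + (-4)·v_y = 0,
  so v ∝ (b, λ_1 - a) = (-4, 4.5311); multiply by -1 so the first entry is positive: u = (4, -4.5311).
  ||u|| = √((4)² + (-4.5311)²) = √(36.5311) ≈ 6.0441,
  v_1 = u/||u|| ≈ (0.6618, -0.7497) (||v_1|| = 1).

λ_1 = 11.5311,  λ_2 = 3.4689;  v_1 ≈ (0.6618, -0.7497)
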